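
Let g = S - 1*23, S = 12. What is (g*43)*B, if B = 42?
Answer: -19866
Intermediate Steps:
g = -11 (g = 12 - 1*23 = 12 - 23 = -11)
(g*43)*B = -11*43*42 = -473*42 = -19866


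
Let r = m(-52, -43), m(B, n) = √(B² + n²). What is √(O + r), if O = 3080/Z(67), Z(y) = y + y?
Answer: √(103180 + 4489*√4553)/67 ≈ 9.5111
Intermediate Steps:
Z(y) = 2*y
O = 1540/67 (O = 3080/((2*67)) = 3080/134 = 3080*(1/134) = 1540/67 ≈ 22.985)
r = √4553 (r = √((-52)² + (-43)²) = √(2704 + 1849) = √4553 ≈ 67.476)
√(O + r) = √(1540/67 + √4553)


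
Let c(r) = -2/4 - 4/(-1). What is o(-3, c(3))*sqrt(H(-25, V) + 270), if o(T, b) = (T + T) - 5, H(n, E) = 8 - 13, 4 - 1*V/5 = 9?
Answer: -11*sqrt(265) ≈ -179.07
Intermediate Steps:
V = -25 (V = 20 - 5*9 = 20 - 45 = -25)
H(n, E) = -5
c(r) = 7/2 (c(r) = -2*1/4 - 4*(-1) = -1/2 + 4 = 7/2)
o(T, b) = -5 + 2*T (o(T, b) = 2*T - 5 = -5 + 2*T)
o(-3, c(3))*sqrt(H(-25, V) + 270) = (-5 + 2*(-3))*sqrt(-5 + 270) = (-5 - 6)*sqrt(265) = -11*sqrt(265)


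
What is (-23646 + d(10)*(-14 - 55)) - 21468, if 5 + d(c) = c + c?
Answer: -46149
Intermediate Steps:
d(c) = -5 + 2*c (d(c) = -5 + (c + c) = -5 + 2*c)
(-23646 + d(10)*(-14 - 55)) - 21468 = (-23646 + (-5 + 2*10)*(-14 - 55)) - 21468 = (-23646 + (-5 + 20)*(-69)) - 21468 = (-23646 + 15*(-69)) - 21468 = (-23646 - 1035) - 21468 = -24681 - 21468 = -46149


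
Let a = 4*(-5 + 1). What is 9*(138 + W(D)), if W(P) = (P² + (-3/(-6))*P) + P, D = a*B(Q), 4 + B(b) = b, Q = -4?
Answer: 150426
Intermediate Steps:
B(b) = -4 + b
a = -16 (a = 4*(-4) = -16)
D = 128 (D = -16*(-4 - 4) = -16*(-8) = 128)
W(P) = P² + 3*P/2 (W(P) = (P² + (-3*(-⅙))*P) + P = (P² + P/2) + P = P² + 3*P/2)
9*(138 + W(D)) = 9*(138 + (½)*128*(3 + 2*128)) = 9*(138 + (½)*128*(3 + 256)) = 9*(138 + (½)*128*259) = 9*(138 + 16576) = 9*16714 = 150426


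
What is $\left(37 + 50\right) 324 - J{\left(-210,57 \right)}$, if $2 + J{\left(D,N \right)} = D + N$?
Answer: $28343$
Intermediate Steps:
$J{\left(D,N \right)} = -2 + D + N$ ($J{\left(D,N \right)} = -2 + \left(D + N\right) = -2 + D + N$)
$\left(37 + 50\right) 324 - J{\left(-210,57 \right)} = \left(37 + 50\right) 324 - \left(-2 - 210 + 57\right) = 87 \cdot 324 - -155 = 28188 + 155 = 28343$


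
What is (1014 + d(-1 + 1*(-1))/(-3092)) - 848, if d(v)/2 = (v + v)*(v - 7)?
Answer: 128300/773 ≈ 165.98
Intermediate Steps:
d(v) = 4*v*(-7 + v) (d(v) = 2*((v + v)*(v - 7)) = 2*((2*v)*(-7 + v)) = 2*(2*v*(-7 + v)) = 4*v*(-7 + v))
(1014 + d(-1 + 1*(-1))/(-3092)) - 848 = (1014 + (4*(-1 + 1*(-1))*(-7 + (-1 + 1*(-1))))/(-3092)) - 848 = (1014 + (4*(-1 - 1)*(-7 + (-1 - 1)))*(-1/3092)) - 848 = (1014 + (4*(-2)*(-7 - 2))*(-1/3092)) - 848 = (1014 + (4*(-2)*(-9))*(-1/3092)) - 848 = (1014 + 72*(-1/3092)) - 848 = (1014 - 18/773) - 848 = 783804/773 - 848 = 128300/773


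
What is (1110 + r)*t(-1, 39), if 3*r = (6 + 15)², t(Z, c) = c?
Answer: 49023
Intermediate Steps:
r = 147 (r = (6 + 15)²/3 = (⅓)*21² = (⅓)*441 = 147)
(1110 + r)*t(-1, 39) = (1110 + 147)*39 = 1257*39 = 49023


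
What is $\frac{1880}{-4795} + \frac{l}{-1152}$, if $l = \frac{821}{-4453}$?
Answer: $- \frac{1928038517}{4919531904} \approx -0.39191$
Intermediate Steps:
$l = - \frac{821}{4453}$ ($l = 821 \left(- \frac{1}{4453}\right) = - \frac{821}{4453} \approx -0.18437$)
$\frac{1880}{-4795} + \frac{l}{-1152} = \frac{1880}{-4795} - \frac{821}{4453 \left(-1152\right)} = 1880 \left(- \frac{1}{4795}\right) - - \frac{821}{5129856} = - \frac{376}{959} + \frac{821}{5129856} = - \frac{1928038517}{4919531904}$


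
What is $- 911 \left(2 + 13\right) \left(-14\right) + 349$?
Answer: $191659$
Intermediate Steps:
$- 911 \left(2 + 13\right) \left(-14\right) + 349 = - 911 \cdot 15 \left(-14\right) + 349 = \left(-911\right) \left(-210\right) + 349 = 191310 + 349 = 191659$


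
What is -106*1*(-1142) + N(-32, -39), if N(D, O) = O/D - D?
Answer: 3874727/32 ≈ 1.2109e+5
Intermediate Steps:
N(D, O) = -D + O/D
-106*1*(-1142) + N(-32, -39) = -106*1*(-1142) + (-1*(-32) - 39/(-32)) = -106*(-1142) + (32 - 39*(-1/32)) = 121052 + (32 + 39/32) = 121052 + 1063/32 = 3874727/32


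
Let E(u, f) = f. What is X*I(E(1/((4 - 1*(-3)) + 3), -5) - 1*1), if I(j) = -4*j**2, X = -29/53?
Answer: 4176/53 ≈ 78.792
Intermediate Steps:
X = -29/53 (X = -29*1/53 = -29/53 ≈ -0.54717)
X*I(E(1/((4 - 1*(-3)) + 3), -5) - 1*1) = -(-116)*(-5 - 1*1)**2/53 = -(-116)*(-5 - 1)**2/53 = -(-116)*(-6)**2/53 = -(-116)*36/53 = -29/53*(-144) = 4176/53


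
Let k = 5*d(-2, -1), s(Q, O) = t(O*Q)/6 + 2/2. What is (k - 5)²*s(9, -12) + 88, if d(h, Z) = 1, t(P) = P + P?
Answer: 88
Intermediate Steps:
t(P) = 2*P
s(Q, O) = 1 + O*Q/3 (s(Q, O) = (2*(O*Q))/6 + 2/2 = (2*O*Q)*(⅙) + 2*(½) = O*Q/3 + 1 = 1 + O*Q/3)
k = 5 (k = 5*1 = 5)
(k - 5)²*s(9, -12) + 88 = (5 - 5)²*(1 + (⅓)*(-12)*9) + 88 = 0²*(1 - 36) + 88 = 0*(-35) + 88 = 0 + 88 = 88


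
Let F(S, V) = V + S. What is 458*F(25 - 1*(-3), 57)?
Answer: 38930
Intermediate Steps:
F(S, V) = S + V
458*F(25 - 1*(-3), 57) = 458*((25 - 1*(-3)) + 57) = 458*((25 + 3) + 57) = 458*(28 + 57) = 458*85 = 38930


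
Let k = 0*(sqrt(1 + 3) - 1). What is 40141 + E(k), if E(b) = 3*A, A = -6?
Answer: 40123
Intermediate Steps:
k = 0 (k = 0*(sqrt(4) - 1) = 0*(2 - 1) = 0*1 = 0)
E(b) = -18 (E(b) = 3*(-6) = -18)
40141 + E(k) = 40141 - 18 = 40123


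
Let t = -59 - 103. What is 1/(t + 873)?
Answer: 1/711 ≈ 0.0014065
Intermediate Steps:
t = -162
1/(t + 873) = 1/(-162 + 873) = 1/711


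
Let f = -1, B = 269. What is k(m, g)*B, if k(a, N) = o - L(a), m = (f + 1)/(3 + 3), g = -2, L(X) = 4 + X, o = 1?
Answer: -807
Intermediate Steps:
m = 0 (m = (-1 + 1)/(3 + 3) = 0/6 = 0*(1/6) = 0)
k(a, N) = -3 - a (k(a, N) = 1 - (4 + a) = 1 + (-4 - a) = -3 - a)
k(m, g)*B = (-3 - 1*0)*269 = (-3 + 0)*269 = -3*269 = -807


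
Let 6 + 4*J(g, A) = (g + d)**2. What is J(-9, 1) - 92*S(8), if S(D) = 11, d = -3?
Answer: -1955/2 ≈ -977.50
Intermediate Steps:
J(g, A) = -3/2 + (-3 + g)**2/4 (J(g, A) = -3/2 + (g - 3)**2/4 = -3/2 + (-3 + g)**2/4)
J(-9, 1) - 92*S(8) = (-3/2 + (-3 - 9)**2/4) - 92*11 = (-3/2 + (1/4)*(-12)**2) - 1012 = (-3/2 + (1/4)*144) - 1012 = (-3/2 + 36) - 1012 = 69/2 - 1012 = -1955/2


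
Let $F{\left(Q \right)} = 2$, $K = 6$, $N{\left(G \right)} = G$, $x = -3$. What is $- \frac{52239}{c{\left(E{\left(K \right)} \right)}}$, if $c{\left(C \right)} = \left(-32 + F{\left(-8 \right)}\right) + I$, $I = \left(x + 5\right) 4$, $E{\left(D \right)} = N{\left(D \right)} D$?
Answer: $\frac{4749}{2} \approx 2374.5$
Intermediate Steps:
$E{\left(D \right)} = D^{2}$ ($E{\left(D \right)} = D D = D^{2}$)
$I = 8$ ($I = \left(-3 + 5\right) 4 = 2 \cdot 4 = 8$)
$c{\left(C \right)} = -22$ ($c{\left(C \right)} = \left(-32 + 2\right) + 8 = -30 + 8 = -22$)
$- \frac{52239}{c{\left(E{\left(K \right)} \right)}} = - \frac{52239}{-22} = \left(-52239\right) \left(- \frac{1}{22}\right) = \frac{4749}{2}$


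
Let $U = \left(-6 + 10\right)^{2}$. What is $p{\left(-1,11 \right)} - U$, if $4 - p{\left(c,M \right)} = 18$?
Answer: $-30$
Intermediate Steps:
$U = 16$ ($U = 4^{2} = 16$)
$p{\left(c,M \right)} = -14$ ($p{\left(c,M \right)} = 4 - 18 = -14$)
$p{\left(-1,11 \right)} - U = -14 - 16 = -30$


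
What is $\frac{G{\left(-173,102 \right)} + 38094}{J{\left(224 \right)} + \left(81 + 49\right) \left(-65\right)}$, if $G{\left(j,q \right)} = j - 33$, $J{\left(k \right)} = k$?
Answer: $- \frac{18944}{4113} \approx -4.6059$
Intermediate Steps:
$G{\left(j,q \right)} = -33 + j$
$\frac{G{\left(-173,102 \right)} + 38094}{J{\left(224 \right)} + \left(81 + 49\right) \left(-65\right)} = \frac{\left(-33 - 173\right) + 38094}{224 + \left(81 + 49\right) \left(-65\right)} = \frac{-206 + 38094}{224 + 130 \left(-65\right)} = \frac{37888}{224 - 8450} = \frac{37888}{-8226} = 37888 \left(- \frac{1}{8226}\right) = - \frac{18944}{4113}$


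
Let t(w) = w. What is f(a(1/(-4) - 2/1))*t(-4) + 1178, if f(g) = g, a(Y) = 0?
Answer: 1178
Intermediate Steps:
f(a(1/(-4) - 2/1))*t(-4) + 1178 = 0*(-4) + 1178 = 0 + 1178 = 1178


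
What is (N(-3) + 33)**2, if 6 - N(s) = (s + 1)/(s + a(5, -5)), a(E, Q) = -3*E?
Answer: 122500/81 ≈ 1512.3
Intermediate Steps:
N(s) = 6 - (1 + s)/(-15 + s) (N(s) = 6 - (s + 1)/(s - 3*5) = 6 - (1 + s)/(s - 15) = 6 - (1 + s)/(-15 + s))
(N(-3) + 33)**2 = ((-91 + 5*(-3))/(-15 - 3) + 33)**2 = ((-91 - 15)/(-18) + 33)**2 = (-1/18*(-106) + 33)**2 = (53/9 + 33)**2 = (350/9)**2 = 122500/81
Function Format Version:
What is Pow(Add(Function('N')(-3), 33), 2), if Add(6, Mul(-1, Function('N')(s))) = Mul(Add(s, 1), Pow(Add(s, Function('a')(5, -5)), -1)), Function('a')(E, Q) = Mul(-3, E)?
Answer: Rational(122500, 81) ≈ 1512.3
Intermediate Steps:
Function('N')(s) = Add(6, Mul(-1, Pow(Add(-15, s), -1), Add(1, s))) (Function('N')(s) = Add(6, Mul(-1, Mul(Add(s, 1), Pow(Add(s, Mul(-3, 5)), -1)))) = Add(6, Mul(-1, Mul(Add(1, s), Pow(Add(s, -15), -1)))) = Add(6, Mul(-1, Mul(Add(1, s), Pow(Add(-15, s), -1)))) = Add(6, Mul(-1, Mul(Pow(Add(-15, s), -1), Add(1, s)))) = Add(6, Mul(-1, Pow(Add(-15, s), -1), Add(1, s))))
Pow(Add(Function('N')(-3), 33), 2) = Pow(Add(Mul(Pow(Add(-15, -3), -1), Add(-91, Mul(5, -3))), 33), 2) = Pow(Add(Mul(Pow(-18, -1), Add(-91, -15)), 33), 2) = Pow(Add(Mul(Rational(-1, 18), -106), 33), 2) = Pow(Add(Rational(53, 9), 33), 2) = Pow(Rational(350, 9), 2) = Rational(122500, 81)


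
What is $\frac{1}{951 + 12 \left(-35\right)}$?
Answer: $\frac{1}{531} \approx 0.0018832$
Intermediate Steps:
$\frac{1}{951 + 12 \left(-35\right)} = \frac{1}{951 - 420} = \frac{1}{531}$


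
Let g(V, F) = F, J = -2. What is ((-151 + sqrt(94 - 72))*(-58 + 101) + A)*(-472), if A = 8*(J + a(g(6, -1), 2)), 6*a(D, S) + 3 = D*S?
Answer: 9226184/3 - 20296*sqrt(22) ≈ 2.9802e+6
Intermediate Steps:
a(D, S) = -1/2 + D*S/6 (a(D, S) = -1/2 + (D*S)/6 = -1/2 + D*S/6)
A = -68/3 (A = 8*(-2 + (-1/2 + (1/6)*(-1)*2)) = 8*(-2 + (-1/2 - 1/3)) = 8*(-2 - 5/6) = 8*(-17/6) = -68/3 ≈ -22.667)
((-151 + sqrt(94 - 72))*(-58 + 101) + A)*(-472) = ((-151 + sqrt(94 - 72))*(-58 + 101) - 68/3)*(-472) = ((-151 + sqrt(22))*43 - 68/3)*(-472) = ((-6493 + 43*sqrt(22)) - 68/3)*(-472) = (-19547/3 + 43*sqrt(22))*(-472) = 9226184/3 - 20296*sqrt(22)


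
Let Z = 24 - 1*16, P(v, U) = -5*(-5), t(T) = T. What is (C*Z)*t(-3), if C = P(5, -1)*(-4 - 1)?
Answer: 3000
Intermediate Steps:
P(v, U) = 25
Z = 8 (Z = 24 - 16 = 8)
C = -125 (C = 25*(-4 - 1) = 25*(-5) = -125)
(C*Z)*t(-3) = -125*8*(-3) = -1000*(-3) = 3000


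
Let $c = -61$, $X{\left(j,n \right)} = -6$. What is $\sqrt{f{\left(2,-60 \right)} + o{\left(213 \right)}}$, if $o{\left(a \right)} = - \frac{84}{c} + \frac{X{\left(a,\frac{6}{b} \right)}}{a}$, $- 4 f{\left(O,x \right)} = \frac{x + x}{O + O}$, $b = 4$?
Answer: $\frac{\sqrt{663933638}}{8662} \approx 2.9747$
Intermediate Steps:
$f{\left(O,x \right)} = - \frac{x}{4 O}$ ($f{\left(O,x \right)} = - \frac{\left(x + x\right) \frac{1}{O + O}}{4} = - \frac{2 x \frac{1}{2 O}}{4} = - \frac{x \frac{1}{O}}{4} = - \frac{x}{4 O}$)
$o{\left(a \right)} = \frac{84}{61} - \frac{6}{a}$ ($o{\left(a \right)} = - \frac{84}{-61} - \frac{6}{a} = \left(-84\right) \left(- \frac{1}{61}\right) - \frac{6}{a} = \frac{84}{61} - \frac{6}{a}$)
$\sqrt{f{\left(2,-60 \right)} + o{\left(213 \right)}} = \sqrt{\left(- \frac{1}{4}\right) \left(-60\right) \frac{1}{2} + \left(\frac{84}{61} - \frac{6}{213}\right)} = \sqrt{\left(- \frac{1}{4}\right) \left(-60\right) \frac{1}{2} + \left(\frac{84}{61} - \frac{2}{71}\right)} = \sqrt{\frac{15}{2} + \left(\frac{84}{61} - \frac{2}{71}\right)} = \sqrt{\frac{15}{2} + \frac{5842}{4331}} = \sqrt{\frac{76649}{8662}} = \frac{\sqrt{663933638}}{8662}$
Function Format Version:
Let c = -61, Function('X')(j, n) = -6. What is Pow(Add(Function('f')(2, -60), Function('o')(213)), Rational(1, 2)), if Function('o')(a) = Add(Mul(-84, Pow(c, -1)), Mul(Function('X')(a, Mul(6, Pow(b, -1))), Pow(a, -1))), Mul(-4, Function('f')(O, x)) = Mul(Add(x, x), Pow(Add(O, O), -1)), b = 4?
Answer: Mul(Rational(1, 8662), Pow(663933638, Rational(1, 2))) ≈ 2.9747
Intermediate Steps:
Function('f')(O, x) = Mul(Rational(-1, 4), x, Pow(O, -1)) (Function('f')(O, x) = Mul(Rational(-1, 4), Mul(Add(x, x), Pow(Add(O, O), -1))) = Mul(Rational(-1, 4), Mul(Mul(2, x), Pow(Mul(2, O), -1))) = Mul(Rational(-1, 4), Mul(Mul(2, x), Mul(Rational(1, 2), Pow(O, -1)))) = Mul(Rational(-1, 4), Mul(x, Pow(O, -1))) = Mul(Rational(-1, 4), x, Pow(O, -1)))
Function('o')(a) = Add(Rational(84, 61), Mul(-6, Pow(a, -1))) (Function('o')(a) = Add(Mul(-84, Pow(-61, -1)), Mul(-6, Pow(a, -1))) = Add(Mul(-84, Rational(-1, 61)), Mul(-6, Pow(a, -1))) = Add(Rational(84, 61), Mul(-6, Pow(a, -1))))
Pow(Add(Function('f')(2, -60), Function('o')(213)), Rational(1, 2)) = Pow(Add(Mul(Rational(-1, 4), -60, Pow(2, -1)), Add(Rational(84, 61), Mul(-6, Pow(213, -1)))), Rational(1, 2)) = Pow(Add(Mul(Rational(-1, 4), -60, Rational(1, 2)), Add(Rational(84, 61), Mul(-6, Rational(1, 213)))), Rational(1, 2)) = Pow(Add(Rational(15, 2), Add(Rational(84, 61), Rational(-2, 71))), Rational(1, 2)) = Pow(Add(Rational(15, 2), Rational(5842, 4331)), Rational(1, 2)) = Pow(Rational(76649, 8662), Rational(1, 2)) = Mul(Rational(1, 8662), Pow(663933638, Rational(1, 2)))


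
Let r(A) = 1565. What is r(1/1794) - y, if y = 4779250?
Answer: -4777685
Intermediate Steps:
r(1/1794) - y = 1565 - 1*4779250 = 1565 - 4779250 = -4777685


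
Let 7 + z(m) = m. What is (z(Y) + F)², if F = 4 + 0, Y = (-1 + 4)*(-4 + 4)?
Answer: 9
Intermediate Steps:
Y = 0 (Y = 3*0 = 0)
z(m) = -7 + m
F = 4
(z(Y) + F)² = ((-7 + 0) + 4)² = (-7 + 4)² = (-3)² = 9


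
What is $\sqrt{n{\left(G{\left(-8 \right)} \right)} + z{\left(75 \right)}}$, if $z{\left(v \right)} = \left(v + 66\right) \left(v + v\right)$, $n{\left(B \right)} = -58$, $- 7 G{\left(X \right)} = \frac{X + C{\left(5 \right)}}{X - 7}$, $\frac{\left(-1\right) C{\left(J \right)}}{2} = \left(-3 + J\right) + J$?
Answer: $2 \sqrt{5273} \approx 145.23$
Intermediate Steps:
$C{\left(J \right)} = 6 - 4 J$ ($C{\left(J \right)} = - 2 \left(\left(-3 + J\right) + J\right) = - 2 \left(-3 + 2 J\right) = 6 - 4 J$)
$G{\left(X \right)} = - \frac{-14 + X}{7 \left(-7 + X\right)}$ ($G{\left(X \right)} = - \frac{\left(X + \left(6 - 20\right)\right) \frac{1}{X - 7}}{7} = - \frac{\left(X + \left(6 - 20\right)\right) \frac{1}{-7 + X}}{7} = - \frac{\left(X - 14\right) \frac{1}{-7 + X}}{7} = - \frac{\left(-14 + X\right) \frac{1}{-7 + X}}{7} = - \frac{\frac{1}{-7 + X} \left(-14 + X\right)}{7} = - \frac{-14 + X}{7 \left(-7 + X\right)}$)
$z{\left(v \right)} = 2 v \left(66 + v\right)$ ($z{\left(v \right)} = \left(66 + v\right) 2 v = 2 v \left(66 + v\right)$)
$\sqrt{n{\left(G{\left(-8 \right)} \right)} + z{\left(75 \right)}} = \sqrt{-58 + 2 \cdot 75 \left(66 + 75\right)} = \sqrt{-58 + 2 \cdot 75 \cdot 141} = \sqrt{-58 + 21150} = \sqrt{21092} = 2 \sqrt{5273}$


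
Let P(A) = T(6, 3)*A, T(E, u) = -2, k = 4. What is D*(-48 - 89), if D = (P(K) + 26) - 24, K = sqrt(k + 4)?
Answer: -274 + 548*sqrt(2) ≈ 500.99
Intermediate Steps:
K = 2*sqrt(2) (K = sqrt(4 + 4) = sqrt(8) = 2*sqrt(2) ≈ 2.8284)
P(A) = -2*A
D = 2 - 4*sqrt(2) (D = (-4*sqrt(2) + 26) - 24 = (26 - 4*sqrt(2)) - 24 = 2 - 4*sqrt(2) ≈ -3.6569)
D*(-48 - 89) = (2 - 4*sqrt(2))*(-48 - 89) = (2 - 4*sqrt(2))*(-137) = -274 + 548*sqrt(2)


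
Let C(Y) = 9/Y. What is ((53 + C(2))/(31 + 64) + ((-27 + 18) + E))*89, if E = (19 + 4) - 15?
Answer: -1335/38 ≈ -35.132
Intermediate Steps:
E = 8 (E = 23 - 15 = 8)
((53 + C(2))/(31 + 64) + ((-27 + 18) + E))*89 = ((53 + 9/2)/(31 + 64) + ((-27 + 18) + 8))*89 = ((53 + 9*(1/2))/95 + (-9 + 8))*89 = ((53 + 9/2)*(1/95) - 1)*89 = ((115/2)*(1/95) - 1)*89 = (23/38 - 1)*89 = -15/38*89 = -1335/38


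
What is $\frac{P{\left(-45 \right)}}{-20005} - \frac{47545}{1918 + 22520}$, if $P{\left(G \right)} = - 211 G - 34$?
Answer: $- \frac{1182345643}{488882190} \approx -2.4185$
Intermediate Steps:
$P{\left(G \right)} = -34 - 211 G$
$\frac{P{\left(-45 \right)}}{-20005} - \frac{47545}{1918 + 22520} = \frac{-34 - -9495}{-20005} - \frac{47545}{1918 + 22520} = \left(-34 + 9495\right) \left(- \frac{1}{20005}\right) - \frac{47545}{24438} = 9461 \left(- \frac{1}{20005}\right) - \frac{47545}{24438} = - \frac{9461}{20005} - \frac{47545}{24438} = - \frac{1182345643}{488882190}$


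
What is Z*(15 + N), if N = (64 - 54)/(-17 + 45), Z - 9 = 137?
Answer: 15695/7 ≈ 2242.1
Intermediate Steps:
Z = 146 (Z = 9 + 137 = 146)
N = 5/14 (N = 10/28 = 10*(1/28) = 5/14 ≈ 0.35714)
Z*(15 + N) = 146*(15 + 5/14) = 146*(215/14) = 15695/7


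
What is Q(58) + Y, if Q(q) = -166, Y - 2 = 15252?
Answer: 15088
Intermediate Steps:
Y = 15254 (Y = 2 + 15252 = 15254)
Q(58) + Y = -166 + 15254 = 15088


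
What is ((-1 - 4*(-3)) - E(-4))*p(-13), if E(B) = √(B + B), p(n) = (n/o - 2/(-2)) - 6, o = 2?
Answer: -253/2 + 23*I*√2 ≈ -126.5 + 32.527*I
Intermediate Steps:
p(n) = -5 + n/2 (p(n) = (n/2 - 2/(-2)) - 6 = (n*(½) - 2*(-½)) - 6 = (n/2 + 1) - 6 = (1 + n/2) - 6 = -5 + n/2)
E(B) = √2*√B (E(B) = √(2*B) = √2*√B)
((-1 - 4*(-3)) - E(-4))*p(-13) = ((-1 - 4*(-3)) - √2*√(-4))*(-5 + (½)*(-13)) = ((-1 + 12) - √2*2*I)*(-5 - 13/2) = (11 - 2*I*√2)*(-23/2) = -253/2 + 23*I*√2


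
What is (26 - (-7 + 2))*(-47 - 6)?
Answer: -1643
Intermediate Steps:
(26 - (-7 + 2))*(-47 - 6) = (26 - 1*(-5))*(-53) = (26 + 5)*(-53) = 31*(-53) = -1643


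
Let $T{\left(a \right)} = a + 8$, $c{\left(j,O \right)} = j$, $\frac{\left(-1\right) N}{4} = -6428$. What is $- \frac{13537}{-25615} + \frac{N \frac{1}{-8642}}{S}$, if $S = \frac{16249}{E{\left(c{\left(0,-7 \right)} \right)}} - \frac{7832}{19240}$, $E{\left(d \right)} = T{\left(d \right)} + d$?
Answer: $\frac{2279059637275301}{4324474075336395} \approx 0.52701$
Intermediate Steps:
$N = 25712$ ($N = \left(-4\right) \left(-6428\right) = 25712$)
$T{\left(a \right)} = 8 + a$
$E{\left(d \right)} = 8 + 2 d$ ($E{\left(d \right)} = \left(8 + d\right) + d = 8 + 2 d$)
$S = \frac{39071013}{19240}$ ($S = \frac{16249}{8 + 2 \cdot 0} - \frac{7832}{19240} = \frac{16249}{8 + 0} - \frac{979}{2405} = \frac{16249}{8} - \frac{979}{2405} = \frac{39071013}{19240} \approx 2030.7$)
$- \frac{13537}{-25615} + \frac{N \frac{1}{-8642}}{S} = - \frac{13537}{-25615} + \frac{25712 \frac{1}{-8642}}{\frac{39071013}{19240}} = \left(-13537\right) \left(- \frac{1}{25615}\right) + 25712 \left(- \frac{1}{8642}\right) \frac{19240}{39071013} = \frac{13537}{25615} - \frac{247349440}{168825847173} = \frac{2279059637275301}{4324474075336395}$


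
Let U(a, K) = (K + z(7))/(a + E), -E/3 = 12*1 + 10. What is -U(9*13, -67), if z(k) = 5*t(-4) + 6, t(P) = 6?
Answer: 31/51 ≈ 0.60784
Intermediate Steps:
z(k) = 36 (z(k) = 5*6 + 6 = 30 + 6 = 36)
E = -66 (E = -3*(12*1 + 10) = -3*(12 + 10) = -3*22 = -66)
U(a, K) = (36 + K)/(-66 + a) (U(a, K) = (K + 36)/(a - 66) = (36 + K)/(-66 + a))
-U(9*13, -67) = -(36 - 67)/(-66 + 9*13) = -(-31)/(-66 + 117) = -(-31)/51 = -1*(-31/51) = 31/51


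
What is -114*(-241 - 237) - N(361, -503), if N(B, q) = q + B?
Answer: 54634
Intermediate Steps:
N(B, q) = B + q
-114*(-241 - 237) - N(361, -503) = -114*(-241 - 237) - (361 - 503) = -114*(-478) - 1*(-142) = 54492 + 142 = 54634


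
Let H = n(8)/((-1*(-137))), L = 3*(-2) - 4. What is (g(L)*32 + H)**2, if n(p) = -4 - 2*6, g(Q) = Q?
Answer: 1923348736/18769 ≈ 1.0247e+5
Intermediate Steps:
L = -10 (L = -6 - 4 = -10)
n(p) = -16 (n(p) = -4 - 12 = -16)
H = -16/137 (H = -16/((-1*(-137))) = -16/137 ≈ -0.11679)
(g(L)*32 + H)**2 = (-10*32 - 16/137)**2 = (-320 - 16/137)**2 = (-43856/137)**2 = 1923348736/18769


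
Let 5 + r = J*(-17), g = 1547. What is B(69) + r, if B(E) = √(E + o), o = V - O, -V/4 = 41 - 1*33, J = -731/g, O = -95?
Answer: 276/91 + 2*√33 ≈ 14.522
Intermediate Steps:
J = -43/91 (J = -731/1547 = -731*1/1547 = -43/91 ≈ -0.47253)
V = -32 (V = -4*(41 - 1*33) = -4*(41 - 33) = -4*8 = -32)
o = 63 (o = -32 - 1*(-95) = -32 + 95 = 63)
B(E) = √(63 + E) (B(E) = √(E + 63) = √(63 + E))
r = 276/91 (r = -5 - 43/91*(-17) = -5 + 731/91 = 276/91 ≈ 3.0330)
B(69) + r = √(63 + 69) + 276/91 = √132 + 276/91 = 2*√33 + 276/91 = 276/91 + 2*√33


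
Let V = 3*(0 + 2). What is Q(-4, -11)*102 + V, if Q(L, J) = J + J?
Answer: -2238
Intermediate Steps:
Q(L, J) = 2*J
V = 6 (V = 3*2 = 6)
Q(-4, -11)*102 + V = (2*(-11))*102 + 6 = -22*102 + 6 = -2244 + 6 = -2238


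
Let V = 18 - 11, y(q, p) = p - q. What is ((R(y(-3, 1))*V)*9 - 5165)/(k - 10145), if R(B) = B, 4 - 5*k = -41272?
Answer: 24565/9449 ≈ 2.5997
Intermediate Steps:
k = 41276/5 (k = ⅘ - ⅕*(-41272) = ⅘ + 41272/5 = 41276/5 ≈ 8255.2)
V = 7
((R(y(-3, 1))*V)*9 - 5165)/(k - 10145) = (((1 - 1*(-3))*7)*9 - 5165)/(41276/5 - 10145) = (((1 + 3)*7)*9 - 5165)/(-9449/5) = ((4*7)*9 - 5165)*(-5/9449) = (28*9 - 5165)*(-5/9449) = (252 - 5165)*(-5/9449) = -4913*(-5/9449) = 24565/9449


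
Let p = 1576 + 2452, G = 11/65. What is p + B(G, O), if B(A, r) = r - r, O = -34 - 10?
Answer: 4028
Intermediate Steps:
G = 11/65 (G = 11*(1/65) = 11/65 ≈ 0.16923)
O = -44
p = 4028
B(A, r) = 0
p + B(G, O) = 4028 + 0 = 4028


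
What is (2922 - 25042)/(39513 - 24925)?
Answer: -790/521 ≈ -1.5163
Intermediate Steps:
(2922 - 25042)/(39513 - 24925) = -22120/14588 = -22120*1/14588 = -790/521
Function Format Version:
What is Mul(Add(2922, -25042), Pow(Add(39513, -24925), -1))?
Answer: Rational(-790, 521) ≈ -1.5163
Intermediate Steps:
Mul(Add(2922, -25042), Pow(Add(39513, -24925), -1)) = Mul(-22120, Pow(14588, -1)) = Mul(-22120, Rational(1, 14588)) = Rational(-790, 521)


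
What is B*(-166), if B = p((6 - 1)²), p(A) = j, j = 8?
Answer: -1328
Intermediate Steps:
p(A) = 8
B = 8
B*(-166) = 8*(-166) = -1328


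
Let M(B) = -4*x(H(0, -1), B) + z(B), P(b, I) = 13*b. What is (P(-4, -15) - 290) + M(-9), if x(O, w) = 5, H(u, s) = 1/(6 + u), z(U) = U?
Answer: -371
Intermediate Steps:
M(B) = -20 + B (M(B) = -4*5 + B = -20 + B)
(P(-4, -15) - 290) + M(-9) = (13*(-4) - 290) + (-20 - 9) = (-52 - 290) - 29 = -342 - 29 = -371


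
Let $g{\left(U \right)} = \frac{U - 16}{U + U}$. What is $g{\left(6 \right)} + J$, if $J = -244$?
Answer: $- \frac{1469}{6} \approx -244.83$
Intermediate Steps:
$g{\left(U \right)} = \frac{-16 + U}{2 U}$
$g{\left(6 \right)} + J = \frac{-16 + 6}{2 \cdot 6} - 244 = \frac{1}{2} \cdot \frac{1}{6} \left(-10\right) - 244 = - \frac{5}{6} - 244 = - \frac{1469}{6}$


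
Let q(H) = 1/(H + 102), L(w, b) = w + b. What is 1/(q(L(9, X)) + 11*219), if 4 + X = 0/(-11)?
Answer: 107/257764 ≈ 0.00041511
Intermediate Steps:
X = -4 (X = -4 + 0/(-11) = -4 + 0*(-1/11) = -4 + 0 = -4)
L(w, b) = b + w
q(H) = 1/(102 + H)
1/(q(L(9, X)) + 11*219) = 1/(1/(102 + (-4 + 9)) + 11*219) = 1/(1/(102 + 5) + 2409) = 1/(1/107 + 2409) = 1/(257764/107) = 107/257764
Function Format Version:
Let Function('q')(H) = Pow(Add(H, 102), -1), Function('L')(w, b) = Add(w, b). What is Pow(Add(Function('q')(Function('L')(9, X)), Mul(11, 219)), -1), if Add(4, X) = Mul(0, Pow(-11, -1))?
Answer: Rational(107, 257764) ≈ 0.00041511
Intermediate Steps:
X = -4 (X = Add(-4, Mul(0, Pow(-11, -1))) = Add(-4, Mul(0, Rational(-1, 11))) = Add(-4, 0) = -4)
Function('L')(w, b) = Add(b, w)
Function('q')(H) = Pow(Add(102, H), -1)
Pow(Add(Function('q')(Function('L')(9, X)), Mul(11, 219)), -1) = Pow(Add(Pow(Add(102, Add(-4, 9)), -1), Mul(11, 219)), -1) = Pow(Add(Pow(Add(102, 5), -1), 2409), -1) = Pow(Add(Pow(107, -1), 2409), -1) = Pow(Add(Rational(1, 107), 2409), -1) = Pow(Rational(257764, 107), -1) = Rational(107, 257764)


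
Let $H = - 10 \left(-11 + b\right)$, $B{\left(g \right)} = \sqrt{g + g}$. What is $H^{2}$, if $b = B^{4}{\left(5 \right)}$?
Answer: $792100$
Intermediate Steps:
$B{\left(g \right)} = \sqrt{2} \sqrt{g}$ ($B{\left(g \right)} = \sqrt{2 g} = \sqrt{2} \sqrt{g}$)
$b = 100$ ($b = \left(\sqrt{2} \sqrt{5}\right)^{4} = \left(\sqrt{10}\right)^{4} = 100$)
$H = -890$ ($H = - 10 \left(-11 + 100\right) = \left(-10\right) 89 = -890$)
$H^{2} = \left(-890\right)^{2} = 792100$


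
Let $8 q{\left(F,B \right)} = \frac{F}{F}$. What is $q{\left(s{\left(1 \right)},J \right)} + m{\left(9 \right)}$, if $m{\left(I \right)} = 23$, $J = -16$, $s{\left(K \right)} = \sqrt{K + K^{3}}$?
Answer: $\frac{185}{8} \approx 23.125$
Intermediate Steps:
$q{\left(F,B \right)} = \frac{1}{8}$ ($q{\left(F,B \right)} = \frac{F \frac{1}{F}}{8} = \frac{1}{8} \cdot 1 = \frac{1}{8}$)
$q{\left(s{\left(1 \right)},J \right)} + m{\left(9 \right)} = \frac{1}{8} + 23 = \frac{185}{8}$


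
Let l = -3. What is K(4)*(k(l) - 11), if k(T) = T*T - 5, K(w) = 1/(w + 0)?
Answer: -7/4 ≈ -1.7500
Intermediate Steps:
K(w) = 1/w
k(T) = -5 + T² (k(T) = T² - 5 = -5 + T²)
K(4)*(k(l) - 11) = ((-5 + (-3)²) - 11)/4 = ((-5 + 9) - 11)/4 = (4 - 11)/4 = (¼)*(-7) = -7/4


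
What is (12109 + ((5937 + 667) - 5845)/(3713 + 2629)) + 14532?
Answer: 56319327/2114 ≈ 26641.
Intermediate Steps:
(12109 + ((5937 + 667) - 5845)/(3713 + 2629)) + 14532 = (12109 + (6604 - 5845)/6342) + 14532 = (12109 + 759*(1/6342)) + 14532 = (12109 + 253/2114) + 14532 = 25598679/2114 + 14532 = 56319327/2114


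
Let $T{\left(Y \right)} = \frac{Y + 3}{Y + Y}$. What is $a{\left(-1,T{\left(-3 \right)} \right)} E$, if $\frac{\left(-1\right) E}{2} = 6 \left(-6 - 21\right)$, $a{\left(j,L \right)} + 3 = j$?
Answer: $-1296$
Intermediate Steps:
$T{\left(Y \right)} = \frac{3 + Y}{2 Y}$
$a{\left(j,L \right)} = -3 + j$
$E = 324$ ($E = - 2 \cdot 6 \left(-6 - 21\right) = - 2 \cdot 6 \left(-27\right) = \left(-2\right) \left(-162\right) = 324$)
$a{\left(-1,T{\left(-3 \right)} \right)} E = \left(-3 - 1\right) 324 = \left(-4\right) 324 = -1296$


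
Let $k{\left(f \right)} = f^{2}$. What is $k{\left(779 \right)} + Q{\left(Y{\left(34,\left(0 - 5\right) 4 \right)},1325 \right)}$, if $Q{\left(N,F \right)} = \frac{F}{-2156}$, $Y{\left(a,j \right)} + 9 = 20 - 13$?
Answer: $\frac{1308347871}{2156} \approx 6.0684 \cdot 10^{5}$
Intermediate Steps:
$Y{\left(a,j \right)} = -2$ ($Y{\left(a,j \right)} = -9 + \left(20 - 13\right) = -9 + 7 = -2$)
$Q{\left(N,F \right)} = - \frac{F}{2156}$ ($Q{\left(N,F \right)} = F \left(- \frac{1}{2156}\right) = - \frac{F}{2156}$)
$k{\left(779 \right)} + Q{\left(Y{\left(34,\left(0 - 5\right) 4 \right)},1325 \right)} = 779^{2} - \frac{1325}{2156} = 606841 - \frac{1325}{2156} = \frac{1308347871}{2156}$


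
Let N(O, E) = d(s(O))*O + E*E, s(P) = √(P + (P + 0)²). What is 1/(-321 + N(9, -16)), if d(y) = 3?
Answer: -1/38 ≈ -0.026316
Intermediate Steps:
s(P) = √(P + P²)
N(O, E) = E² + 3*O (N(O, E) = 3*O + E*E = 3*O + E² = E² + 3*O)
1/(-321 + N(9, -16)) = 1/(-321 + ((-16)² + 3*9)) = 1/(-321 + (256 + 27)) = 1/(-321 + 283) = 1/(-38) = -1/38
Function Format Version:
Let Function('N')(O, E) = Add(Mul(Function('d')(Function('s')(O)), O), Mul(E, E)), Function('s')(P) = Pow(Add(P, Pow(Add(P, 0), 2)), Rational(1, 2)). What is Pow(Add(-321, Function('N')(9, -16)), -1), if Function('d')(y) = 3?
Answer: Rational(-1, 38) ≈ -0.026316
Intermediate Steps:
Function('s')(P) = Pow(Add(P, Pow(P, 2)), Rational(1, 2))
Function('N')(O, E) = Add(Pow(E, 2), Mul(3, O)) (Function('N')(O, E) = Add(Mul(3, O), Mul(E, E)) = Add(Mul(3, O), Pow(E, 2)) = Add(Pow(E, 2), Mul(3, O)))
Pow(Add(-321, Function('N')(9, -16)), -1) = Pow(Add(-321, Add(Pow(-16, 2), Mul(3, 9))), -1) = Pow(Add(-321, Add(256, 27)), -1) = Pow(Add(-321, 283), -1) = Pow(-38, -1) = Rational(-1, 38)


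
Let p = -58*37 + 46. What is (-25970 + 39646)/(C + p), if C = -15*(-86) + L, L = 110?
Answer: -3419/175 ≈ -19.537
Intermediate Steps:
p = -2100 (p = -2146 + 46 = -2100)
C = 1400 (C = -15*(-86) + 110 = 1290 + 110 = 1400)
(-25970 + 39646)/(C + p) = (-25970 + 39646)/(1400 - 2100) = 13676/(-700) = 13676*(-1/700) = -3419/175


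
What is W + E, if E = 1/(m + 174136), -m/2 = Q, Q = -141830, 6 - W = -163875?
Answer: 75024066277/457796 ≈ 1.6388e+5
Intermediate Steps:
W = 163881 (W = 6 - 1*(-163875) = 6 + 163875 = 163881)
m = 283660 (m = -2*(-141830) = 283660)
E = 1/457796 (E = 1/(283660 + 174136) = 1/457796 ≈ 2.1844e-6)
W + E = 163881 + 1/457796 = 75024066277/457796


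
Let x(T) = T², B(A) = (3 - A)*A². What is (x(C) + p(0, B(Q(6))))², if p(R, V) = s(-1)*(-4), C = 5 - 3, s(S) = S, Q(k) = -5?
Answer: 64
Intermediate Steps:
B(A) = A²*(3 - A)
C = 2
p(R, V) = 4 (p(R, V) = -1*(-4) = 4)
(x(C) + p(0, B(Q(6))))² = (2² + 4)² = (4 + 4)² = 8² = 64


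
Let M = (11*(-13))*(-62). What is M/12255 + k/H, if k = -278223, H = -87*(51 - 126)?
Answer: -74483827/1776975 ≈ -41.916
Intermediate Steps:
H = 6525 (H = -87*(-75) = 6525)
M = 8866 (M = -143*(-62) = 8866)
M/12255 + k/H = 8866/12255 - 278223/6525 = 8866*(1/12255) - 278223*1/6525 = 8866/12255 - 92741/2175 = -74483827/1776975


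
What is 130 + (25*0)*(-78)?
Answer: 130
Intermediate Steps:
130 + (25*0)*(-78) = 130 + 0*(-78) = 130 + 0 = 130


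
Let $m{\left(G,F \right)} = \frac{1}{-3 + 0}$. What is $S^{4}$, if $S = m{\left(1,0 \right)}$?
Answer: $\frac{1}{81} \approx 0.012346$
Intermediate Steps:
$m{\left(G,F \right)} = - \frac{1}{3}$ ($m{\left(G,F \right)} = \frac{1}{-3} = - \frac{1}{3}$)
$S = - \frac{1}{3} \approx -0.33333$
$S^{4} = \left(- \frac{1}{3}\right)^{4} = \frac{1}{81}$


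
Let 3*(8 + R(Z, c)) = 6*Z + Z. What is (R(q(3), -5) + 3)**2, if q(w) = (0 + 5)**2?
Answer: 25600/9 ≈ 2844.4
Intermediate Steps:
q(w) = 25 (q(w) = 5**2 = 25)
R(Z, c) = -8 + 7*Z/3 (R(Z, c) = -8 + (6*Z + Z)/3 = -8 + (7*Z)/3 = -8 + 7*Z/3)
(R(q(3), -5) + 3)**2 = ((-8 + (7/3)*25) + 3)**2 = ((-8 + 175/3) + 3)**2 = (151/3 + 3)**2 = (160/3)**2 = 25600/9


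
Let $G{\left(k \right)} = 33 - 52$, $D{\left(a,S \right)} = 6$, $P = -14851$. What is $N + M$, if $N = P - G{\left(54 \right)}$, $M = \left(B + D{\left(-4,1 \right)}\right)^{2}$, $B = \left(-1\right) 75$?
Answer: $-10071$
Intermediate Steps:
$B = -75$
$G{\left(k \right)} = -19$
$M = 4761$ ($M = \left(-75 + 6\right)^{2} = \left(-69\right)^{2} = 4761$)
$N = -14832$ ($N = -14851 - -19 = -14851 + 19 = -14832$)
$N + M = -14832 + 4761 = -10071$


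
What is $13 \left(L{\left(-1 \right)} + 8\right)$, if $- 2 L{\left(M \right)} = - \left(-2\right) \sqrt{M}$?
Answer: $104 - 13 i \approx 104.0 - 13.0 i$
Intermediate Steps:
$L{\left(M \right)} = - \sqrt{M}$ ($L{\left(M \right)} = - \frac{\left(-1\right) \left(- 2 \sqrt{M}\right)}{2} = - \frac{2 \sqrt{M}}{2} = - \sqrt{M}$)
$13 \left(L{\left(-1 \right)} + 8\right) = 13 \left(- \sqrt{-1} + 8\right) = 13 \left(- i + 8\right) = 13 \left(8 - i\right) = 104 - 13 i$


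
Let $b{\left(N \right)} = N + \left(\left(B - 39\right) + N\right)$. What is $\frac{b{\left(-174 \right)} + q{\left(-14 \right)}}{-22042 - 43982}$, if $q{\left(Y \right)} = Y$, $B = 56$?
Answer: $\frac{115}{22008} \approx 0.0052254$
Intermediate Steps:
$b{\left(N \right)} = 17 + 2 N$ ($b{\left(N \right)} = N + \left(\left(56 - 39\right) + N\right) = N + \left(17 + N\right) = 17 + 2 N$)
$\frac{b{\left(-174 \right)} + q{\left(-14 \right)}}{-22042 - 43982} = \frac{\left(17 + 2 \left(-174\right)\right) - 14}{-22042 - 43982} = \frac{\left(17 - 348\right) - 14}{-66024} = \left(-331 - 14\right) \left(- \frac{1}{66024}\right) = \left(-345\right) \left(- \frac{1}{66024}\right) = \frac{115}{22008}$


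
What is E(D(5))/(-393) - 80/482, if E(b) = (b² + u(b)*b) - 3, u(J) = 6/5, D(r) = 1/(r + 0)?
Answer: -376612/2367825 ≈ -0.15905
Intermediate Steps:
D(r) = 1/r
u(J) = 6/5 (u(J) = 6*(⅕) = 6/5)
E(b) = -3 + b² + 6*b/5 (E(b) = (b² + 6*b/5) - 3 = -3 + b² + 6*b/5)
E(D(5))/(-393) - 80/482 = (-3 + (1/5)² + (6/5)/5)/(-393) - 80/482 = (-3 + (⅕)² + (6/5)*(⅕))*(-1/393) - 80*1/482 = (-3 + 1/25 + 6/25)*(-1/393) - 40/241 = -68/25*(-1/393) - 40/241 = 68/9825 - 40/241 = -376612/2367825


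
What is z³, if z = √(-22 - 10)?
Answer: -128*I*√2 ≈ -181.02*I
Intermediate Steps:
z = 4*I*√2 (z = √(-32) = 4*I*√2 ≈ 5.6569*I)
z³ = (4*I*√2)³ = -128*I*√2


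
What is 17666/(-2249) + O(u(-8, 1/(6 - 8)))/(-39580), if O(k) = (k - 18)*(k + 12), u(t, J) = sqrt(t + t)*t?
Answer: -34821576/4450771 - 48*I/9895 ≈ -7.8237 - 0.0048509*I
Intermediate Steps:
u(t, J) = sqrt(2)*t**(3/2) (u(t, J) = sqrt(2*t)*t = (sqrt(2)*sqrt(t))*t = sqrt(2)*t**(3/2))
O(k) = (-18 + k)*(12 + k)
17666/(-2249) + O(u(-8, 1/(6 - 8)))/(-39580) = 17666/(-2249) + (-216 + (sqrt(2)*(-8)**(3/2))**2 - 6*sqrt(2)*(-8)**(3/2))/(-39580) = 17666*(-1/2249) + (-216 + (sqrt(2)*(-16*I*sqrt(2)))**2 - 6*sqrt(2)*(-16*I*sqrt(2)))*(-1/39580) = -17666/2249 + (-216 + (-32*I)**2 - (-192)*I)*(-1/39580) = -17666/2249 + (-216 - 1024 + 192*I)*(-1/39580) = -17666/2249 + (-1240 + 192*I)*(-1/39580) = -17666/2249 + (62/1979 - 48*I/9895) = -34821576/4450771 - 48*I/9895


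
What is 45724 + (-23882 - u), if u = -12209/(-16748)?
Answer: 365797607/16748 ≈ 21841.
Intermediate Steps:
u = 12209/16748 (u = -12209*(-1/16748) = 12209/16748 ≈ 0.72898)
45724 + (-23882 - u) = 45724 + (-23882 - 1*12209/16748) = 45724 + (-23882 - 12209/16748) = 45724 - 399987945/16748 = 365797607/16748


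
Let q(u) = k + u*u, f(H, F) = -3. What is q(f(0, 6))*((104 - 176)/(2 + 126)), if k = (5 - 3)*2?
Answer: -117/16 ≈ -7.3125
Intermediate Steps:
k = 4 (k = 2*2 = 4)
q(u) = 4 + u² (q(u) = 4 + u*u = 4 + u²)
q(f(0, 6))*((104 - 176)/(2 + 126)) = (4 + (-3)²)*((104 - 176)/(2 + 126)) = (4 + 9)*(-72/128) = 13*(-72*1/128) = 13*(-9/16) = -117/16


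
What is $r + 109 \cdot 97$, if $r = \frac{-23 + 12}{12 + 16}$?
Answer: $\frac{296033}{28} \approx 10573.0$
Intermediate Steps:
$r = - \frac{11}{28} \approx -0.39286$
$r + 109 \cdot 97 = - \frac{11}{28} + 109 \cdot 97 = - \frac{11}{28} + 10573 = \frac{296033}{28}$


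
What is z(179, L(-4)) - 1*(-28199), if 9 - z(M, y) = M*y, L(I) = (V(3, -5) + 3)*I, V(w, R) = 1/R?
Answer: 151064/5 ≈ 30213.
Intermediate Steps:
L(I) = 14*I/5 (L(I) = (1/(-5) + 3)*I = (-1/5 + 3)*I = 14*I/5)
z(M, y) = 9 - M*y
z(179, L(-4)) - 1*(-28199) = (9 - 1*179*(14/5)*(-4)) - 1*(-28199) = (9 - 1*179*(-56/5)) + 28199 = (9 + 10024/5) + 28199 = 10069/5 + 28199 = 151064/5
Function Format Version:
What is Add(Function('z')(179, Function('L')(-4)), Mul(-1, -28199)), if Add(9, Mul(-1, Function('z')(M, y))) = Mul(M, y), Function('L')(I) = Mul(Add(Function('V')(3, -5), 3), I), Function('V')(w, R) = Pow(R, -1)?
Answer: Rational(151064, 5) ≈ 30213.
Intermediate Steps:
Function('L')(I) = Mul(Rational(14, 5), I) (Function('L')(I) = Mul(Add(Pow(-5, -1), 3), I) = Mul(Add(Rational(-1, 5), 3), I) = Mul(Rational(14, 5), I))
Function('z')(M, y) = Add(9, Mul(-1, M, y)) (Function('z')(M, y) = Add(9, Mul(-1, Mul(M, y))) = Add(9, Mul(-1, M, y)))
Add(Function('z')(179, Function('L')(-4)), Mul(-1, -28199)) = Add(Add(9, Mul(-1, 179, Mul(Rational(14, 5), -4))), Mul(-1, -28199)) = Add(Add(9, Mul(-1, 179, Rational(-56, 5))), 28199) = Add(Add(9, Rational(10024, 5)), 28199) = Add(Rational(10069, 5), 28199) = Rational(151064, 5)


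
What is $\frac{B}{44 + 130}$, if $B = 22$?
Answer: $\frac{11}{87} \approx 0.12644$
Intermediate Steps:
$\frac{B}{44 + 130} = \frac{22}{44 + 130} = \frac{22}{174} = 22 \cdot \frac{1}{174} = \frac{11}{87}$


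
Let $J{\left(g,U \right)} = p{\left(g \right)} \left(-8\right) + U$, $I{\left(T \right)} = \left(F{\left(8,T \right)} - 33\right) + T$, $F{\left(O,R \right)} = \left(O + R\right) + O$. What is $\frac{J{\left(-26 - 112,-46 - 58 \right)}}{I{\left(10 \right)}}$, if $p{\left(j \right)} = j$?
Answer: $\frac{1000}{3} \approx 333.33$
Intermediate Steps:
$F{\left(O,R \right)} = R + 2 O$
$I{\left(T \right)} = -17 + 2 T$ ($I{\left(T \right)} = \left(\left(T + 2 \cdot 8\right) - 33\right) + T = \left(\left(T + 16\right) - 33\right) + T = \left(\left(16 + T\right) - 33\right) + T = \left(-17 + T\right) + T = -17 + 2 T$)
$J{\left(g,U \right)} = U - 8 g$ ($J{\left(g,U \right)} = g \left(-8\right) + U = - 8 g + U = U - 8 g$)
$\frac{J{\left(-26 - 112,-46 - 58 \right)}}{I{\left(10 \right)}} = \frac{\left(-46 - 58\right) - 8 \left(-26 - 112\right)}{-17 + 2 \cdot 10} = \frac{\left(-46 - 58\right) - -1104}{-17 + 20} = \frac{-104 + 1104}{3} = 1000 \cdot \frac{1}{3} = \frac{1000}{3}$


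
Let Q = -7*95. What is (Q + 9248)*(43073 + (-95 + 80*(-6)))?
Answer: 364760334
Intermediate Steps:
Q = -665
(Q + 9248)*(43073 + (-95 + 80*(-6))) = (-665 + 9248)*(43073 + (-95 + 80*(-6))) = 8583*(43073 + (-95 - 480)) = 8583*(43073 - 575) = 8583*42498 = 364760334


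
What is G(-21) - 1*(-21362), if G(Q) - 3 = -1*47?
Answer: 21318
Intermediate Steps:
G(Q) = -44 (G(Q) = 3 - 1*47 = 3 - 47 = -44)
G(-21) - 1*(-21362) = -44 - 1*(-21362) = -44 + 21362 = 21318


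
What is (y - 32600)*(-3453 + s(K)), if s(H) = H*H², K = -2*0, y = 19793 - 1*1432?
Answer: 49167267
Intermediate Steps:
y = 18361 (y = 19793 - 1432 = 18361)
K = 0
s(H) = H³
(y - 32600)*(-3453 + s(K)) = (18361 - 32600)*(-3453 + 0³) = -14239*(-3453 + 0) = -14239*(-3453) = 49167267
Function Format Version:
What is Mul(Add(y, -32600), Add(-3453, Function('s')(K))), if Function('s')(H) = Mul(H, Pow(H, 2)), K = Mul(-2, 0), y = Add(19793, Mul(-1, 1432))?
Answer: 49167267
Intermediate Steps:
y = 18361 (y = Add(19793, -1432) = 18361)
K = 0
Function('s')(H) = Pow(H, 3)
Mul(Add(y, -32600), Add(-3453, Function('s')(K))) = Mul(Add(18361, -32600), Add(-3453, Pow(0, 3))) = Mul(-14239, Add(-3453, 0)) = Mul(-14239, -3453) = 49167267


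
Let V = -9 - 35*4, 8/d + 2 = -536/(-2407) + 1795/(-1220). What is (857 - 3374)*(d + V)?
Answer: 727368371073/1907945 ≈ 3.8123e+5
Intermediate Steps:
d = -4698464/1907945 (d = 8/(-2 + (-536/(-2407) + 1795/(-1220))) = 8/(-2 + (-536*(-1/2407) + 1795*(-1/1220))) = 8/(-2 + (536/2407 - 359/244)) = 8/(-2 - 733329/587308) = 8/(-1907945/587308) = 8*(-587308/1907945) = -4698464/1907945 ≈ -2.4626)
V = -149 (V = -9 - 140 = -149)
(857 - 3374)*(d + V) = (857 - 3374)*(-4698464/1907945 - 149) = -2517*(-288982269/1907945) = 727368371073/1907945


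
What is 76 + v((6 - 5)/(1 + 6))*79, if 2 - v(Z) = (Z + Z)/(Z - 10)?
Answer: 16304/69 ≈ 236.29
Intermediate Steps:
v(Z) = 2 - 2*Z/(-10 + Z) (v(Z) = 2 - (Z + Z)/(Z - 10) = 2 - 2*Z/(-10 + Z))
76 + v((6 - 5)/(1 + 6))*79 = 76 - 20/(-10 + (6 - 5)/(1 + 6))*79 = 76 - 20/(-10 + 1/7)*79 = 76 - 20/(-10 + 1*(⅐))*79 = 76 - 20/(-10 + ⅐)*79 = 76 - 20/(-69/7)*79 = 76 - 20*(-7/69)*79 = 76 + (140/69)*79 = 76 + 11060/69 = 16304/69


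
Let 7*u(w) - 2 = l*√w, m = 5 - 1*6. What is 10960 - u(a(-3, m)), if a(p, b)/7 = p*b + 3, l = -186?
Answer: 76718/7 + 186*√42/7 ≈ 11132.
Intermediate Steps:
m = -1 (m = 5 - 6 = -1)
a(p, b) = 21 + 7*b*p (a(p, b) = 7*(p*b + 3) = 7*(b*p + 3) = 7*(3 + b*p) = 21 + 7*b*p)
u(w) = 2/7 - 186*√w/7 (u(w) = 2/7 + (-186*√w)/7 = 2/7 - 186*√w/7)
10960 - u(a(-3, m)) = 10960 - (2/7 - 186*√(21 + 7*(-1)*(-3))/7) = 10960 - (2/7 - 186*√(21 + 21)/7) = 10960 - (2/7 - 186*√42/7) = 10960 + (-2/7 + 186*√42/7) = 76718/7 + 186*√42/7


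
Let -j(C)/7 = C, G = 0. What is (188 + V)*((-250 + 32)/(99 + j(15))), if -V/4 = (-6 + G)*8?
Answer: 41420/3 ≈ 13807.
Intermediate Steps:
j(C) = -7*C
V = 192 (V = -4*(-6 + 0)*8 = -(-24)*8 = -4*(-48) = 192)
(188 + V)*((-250 + 32)/(99 + j(15))) = (188 + 192)*((-250 + 32)/(99 - 7*15)) = 380*(-218/(99 - 105)) = 380*(-218/(-6)) = 380*(-218*(-1/6)) = 380*(109/3) = 41420/3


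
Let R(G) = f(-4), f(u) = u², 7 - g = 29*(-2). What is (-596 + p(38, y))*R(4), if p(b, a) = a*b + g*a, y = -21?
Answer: -44144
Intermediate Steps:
g = 65 (g = 7 - 29*(-2) = 7 - 1*(-58) = 7 + 58 = 65)
R(G) = 16 (R(G) = (-4)² = 16)
p(b, a) = 65*a + a*b (p(b, a) = a*b + 65*a = 65*a + a*b)
(-596 + p(38, y))*R(4) = (-596 - 21*(65 + 38))*16 = (-596 - 21*103)*16 = (-596 - 2163)*16 = -2759*16 = -44144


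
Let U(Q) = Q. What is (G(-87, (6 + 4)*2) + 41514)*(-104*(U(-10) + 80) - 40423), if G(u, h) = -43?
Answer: -1978291113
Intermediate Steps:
(G(-87, (6 + 4)*2) + 41514)*(-104*(U(-10) + 80) - 40423) = (-43 + 41514)*(-104*(-10 + 80) - 40423) = 41471*(-104*70 - 40423) = 41471*(-7280 - 40423) = 41471*(-47703) = -1978291113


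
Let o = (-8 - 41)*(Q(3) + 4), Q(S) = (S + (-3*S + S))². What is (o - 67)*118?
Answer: -83072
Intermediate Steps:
Q(S) = S² (Q(S) = (S - 2*S)² = (-S)² = S²)
o = -637 (o = (-8 - 41)*(3² + 4) = -49*(9 + 4) = -49*13 = -637)
(o - 67)*118 = (-637 - 67)*118 = -704*118 = -83072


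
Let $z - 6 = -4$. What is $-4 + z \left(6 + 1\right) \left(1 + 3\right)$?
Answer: $52$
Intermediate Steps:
$z = 2$ ($z = 6 - 4 = 2$)
$-4 + z \left(6 + 1\right) \left(1 + 3\right) = -4 + 2 \left(6 + 1\right) \left(1 + 3\right) = -4 + 2 \cdot 7 \cdot 4 = -4 + 2 \cdot 28 = -4 + 56 = 52$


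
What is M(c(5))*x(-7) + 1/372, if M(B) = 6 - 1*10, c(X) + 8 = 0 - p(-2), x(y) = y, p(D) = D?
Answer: 10417/372 ≈ 28.003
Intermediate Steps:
c(X) = -6 (c(X) = -8 + (0 - 1*(-2)) = -8 + (0 + 2) = -8 + 2 = -6)
M(B) = -4 (M(B) = 6 - 10 = -4)
M(c(5))*x(-7) + 1/372 = -4*(-7) + 1/372 = 28 + 1/372 = 10417/372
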